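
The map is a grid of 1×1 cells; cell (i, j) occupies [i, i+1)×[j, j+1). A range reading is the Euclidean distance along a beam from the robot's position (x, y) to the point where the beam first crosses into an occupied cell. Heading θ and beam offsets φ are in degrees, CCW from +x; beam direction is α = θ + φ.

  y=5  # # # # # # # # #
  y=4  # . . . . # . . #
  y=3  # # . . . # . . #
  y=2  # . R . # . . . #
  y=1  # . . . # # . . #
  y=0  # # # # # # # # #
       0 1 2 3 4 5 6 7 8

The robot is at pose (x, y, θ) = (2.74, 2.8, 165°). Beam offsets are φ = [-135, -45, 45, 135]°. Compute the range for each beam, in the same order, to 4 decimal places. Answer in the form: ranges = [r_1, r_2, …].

ranges = [2.6096, 2.5403, 2.0092, 2.0785]

beam 1: φ=-135°, α=30°
  dir = (cos 30°, sin 30°) = (0.8660, 0.5000); from cell (2,2)
  next x-line at t=0.3002, next y-line at t=0.4000; Δt_x=1.1547, Δt_y=2.0000
    x: enter (3,2) at t=0.3002
    y: enter (3,3) at t=0.4000
    x: enter (4,3) at t=1.4549
    y: enter (4,4) at t=2.4000
    x: enter (5,4) at t=2.6096 ← occupied
  → r_1 = 2.6096
beam 2: φ=-45°, α=120°
  dir = (cos 120°, sin 120°) = (-0.5000, 0.8660); from cell (2,2)
  next x-line at t=1.4800, next y-line at t=0.2309; Δt_x=2.0000, Δt_y=1.1547
    y: enter (2,3) at t=0.2309
    y: enter (2,4) at t=1.3856
    x: enter (1,4) at t=1.4800
    y: enter (1,5) at t=2.5403 ← occupied
  → r_2 = 2.5403
beam 3: φ=45°, α=210°
  dir = (cos 210°, sin 210°) = (-0.8660, -0.5000); from cell (2,2)
  next x-line at t=0.8545, next y-line at t=1.6000; Δt_x=1.1547, Δt_y=2.0000
    x: enter (1,2) at t=0.8545
    y: enter (1,1) at t=1.6000
    x: enter (0,1) at t=2.0092 ← occupied
  → r_3 = 2.0092
beam 4: φ=135°, α=300°
  dir = (cos 300°, sin 300°) = (0.5000, -0.8660); from cell (2,2)
  next x-line at t=0.5200, next y-line at t=0.9238; Δt_x=2.0000, Δt_y=1.1547
    x: enter (3,2) at t=0.5200
    y: enter (3,1) at t=0.9238
    y: enter (3,0) at t=2.0785 ← occupied
  → r_4 = 2.0785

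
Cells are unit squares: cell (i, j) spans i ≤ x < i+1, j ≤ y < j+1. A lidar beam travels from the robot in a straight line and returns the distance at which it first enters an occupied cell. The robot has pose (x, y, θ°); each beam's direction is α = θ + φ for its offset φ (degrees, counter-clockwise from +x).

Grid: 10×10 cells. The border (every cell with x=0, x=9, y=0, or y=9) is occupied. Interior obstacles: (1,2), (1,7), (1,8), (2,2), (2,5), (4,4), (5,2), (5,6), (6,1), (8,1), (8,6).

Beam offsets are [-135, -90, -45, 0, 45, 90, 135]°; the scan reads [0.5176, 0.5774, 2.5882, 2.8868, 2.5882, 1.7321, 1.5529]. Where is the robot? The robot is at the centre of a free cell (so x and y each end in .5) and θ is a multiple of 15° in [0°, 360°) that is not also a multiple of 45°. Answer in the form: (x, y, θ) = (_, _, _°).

(x, y, θ) = (4.5, 6.5, 120°)

Candidates: 53 free-cell centres × 16 headings = 848 poses. Raycast each; keep the one whose scan matches to 4 dp.
  (7.5, 4.5, 120°): beam 1 = 1.5529 ≠ 0.5176 ✗
  (2.5, 3.5, 120°): beam 1 = 2.5882 ≠ 0.5176 ✗
  (2.5, 8.5, 75°): beam 1 = 4.0415 ≠ 0.5176 ✗
  …
  (4.5, 6.5, 120°): r_1=0.5176, r_2=0.5774, r_3=2.5882, r_4=2.8868, r_5=2.5882, r_6=1.7321, r_7=1.5529 — all match ✓
No second candidate reproduces the full scan.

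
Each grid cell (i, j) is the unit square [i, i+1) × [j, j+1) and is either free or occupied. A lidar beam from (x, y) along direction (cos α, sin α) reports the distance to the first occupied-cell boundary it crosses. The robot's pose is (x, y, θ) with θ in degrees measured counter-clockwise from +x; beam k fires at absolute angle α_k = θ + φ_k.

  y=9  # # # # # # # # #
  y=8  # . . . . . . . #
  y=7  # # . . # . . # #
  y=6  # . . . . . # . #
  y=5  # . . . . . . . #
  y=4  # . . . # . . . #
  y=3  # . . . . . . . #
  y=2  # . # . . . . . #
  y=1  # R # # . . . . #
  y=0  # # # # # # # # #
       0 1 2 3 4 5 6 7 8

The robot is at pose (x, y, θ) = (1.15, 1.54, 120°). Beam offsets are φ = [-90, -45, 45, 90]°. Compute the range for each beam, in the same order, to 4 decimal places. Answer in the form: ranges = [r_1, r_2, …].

beam 1: φ=-90°, α=30°
  dir = (cos 30°, sin 30°) = (0.8660, 0.5000); from cell (1,1)
  next x-line at t=0.9815, next y-line at t=0.9200; Δt_x=1.1547, Δt_y=2.0000
    y: enter (1,2) at t=0.9200
    x: enter (2,2) at t=0.9815 ← occupied
  → r_1 = 0.9815
beam 2: φ=-45°, α=75°
  dir = (cos 75°, sin 75°) = (0.2588, 0.9659); from cell (1,1)
  next x-line at t=3.2841, next y-line at t=0.4762; Δt_x=3.8637, Δt_y=1.0353
    y: enter (1,2) at t=0.4762
    y: enter (1,3) at t=1.5115
    y: enter (1,4) at t=2.5468
    x: enter (2,4) at t=3.2841
    y: enter (2,5) at t=3.5821
    y: enter (2,6) at t=4.6173
    y: enter (2,7) at t=5.6526
    y: enter (2,8) at t=6.6879
    x: enter (3,8) at t=7.1479
    y: enter (3,9) at t=7.7232 ← occupied
  → r_2 = 7.7232
beam 3: φ=45°, α=165°
  dir = (cos 165°, sin 165°) = (-0.9659, 0.2588); from cell (1,1)
  next x-line at t=0.1553, next y-line at t=1.7773; Δt_x=1.0353, Δt_y=3.8637
    x: enter (0,1) at t=0.1553 ← occupied
  → r_3 = 0.1553
beam 4: φ=90°, α=210°
  dir = (cos 210°, sin 210°) = (-0.8660, -0.5000); from cell (1,1)
  next x-line at t=0.1732, next y-line at t=1.0800; Δt_x=1.1547, Δt_y=2.0000
    x: enter (0,1) at t=0.1732 ← occupied
  → r_4 = 0.1732

ranges = [0.9815, 7.7232, 0.1553, 0.1732]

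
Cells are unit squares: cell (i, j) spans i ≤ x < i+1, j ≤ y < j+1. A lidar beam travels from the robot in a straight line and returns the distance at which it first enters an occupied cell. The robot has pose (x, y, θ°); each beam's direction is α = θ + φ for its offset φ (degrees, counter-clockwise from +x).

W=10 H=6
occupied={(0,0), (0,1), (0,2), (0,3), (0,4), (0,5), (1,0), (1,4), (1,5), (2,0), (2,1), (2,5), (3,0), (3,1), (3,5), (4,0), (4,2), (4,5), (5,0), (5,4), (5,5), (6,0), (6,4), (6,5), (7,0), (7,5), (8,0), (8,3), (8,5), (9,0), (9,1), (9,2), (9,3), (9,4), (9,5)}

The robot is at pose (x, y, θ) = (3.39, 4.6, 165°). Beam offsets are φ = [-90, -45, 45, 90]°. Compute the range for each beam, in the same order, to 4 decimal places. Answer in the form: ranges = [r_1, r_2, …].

ranges = [0.4141, 0.4619, 2.7597, 2.6917]

beam 1: φ=-90°, α=75°
  direction (0.2588, 0.9659); cell (3,4); t to first gridline: x 2.3569, y 0.4141 (then +3.8637 / +1.0353)
    (3,5) via y @ 0.4141  # hit
  → r_1 = 0.4141
beam 2: φ=-45°, α=120°
  direction (-0.5000, 0.8660); cell (3,4); t to first gridline: x 0.7800, y 0.4619 (then +2.0000 / +1.1547)
    (3,5) via y @ 0.4619  # hit
  → r_2 = 0.4619
beam 3: φ=45°, α=210°
  direction (-0.8660, -0.5000); cell (3,4); t to first gridline: x 0.4503, y 1.2000 (then +1.1547 / +2.0000)
    (2,4) via x @ 0.4503
    (2,3) via y @ 1.2000
    (1,3) via x @ 1.6050
    (0,3) via x @ 2.7597  # hit
  → r_3 = 2.7597
beam 4: φ=90°, α=255°
  direction (-0.2588, -0.9659); cell (3,4); t to first gridline: x 1.5068, y 0.6212 (then +3.8637 / +1.0353)
    (3,3) via y @ 0.6212
    (2,3) via x @ 1.5068
    (2,2) via y @ 1.6564
    (2,1) via y @ 2.6917  # hit
  → r_4 = 2.6917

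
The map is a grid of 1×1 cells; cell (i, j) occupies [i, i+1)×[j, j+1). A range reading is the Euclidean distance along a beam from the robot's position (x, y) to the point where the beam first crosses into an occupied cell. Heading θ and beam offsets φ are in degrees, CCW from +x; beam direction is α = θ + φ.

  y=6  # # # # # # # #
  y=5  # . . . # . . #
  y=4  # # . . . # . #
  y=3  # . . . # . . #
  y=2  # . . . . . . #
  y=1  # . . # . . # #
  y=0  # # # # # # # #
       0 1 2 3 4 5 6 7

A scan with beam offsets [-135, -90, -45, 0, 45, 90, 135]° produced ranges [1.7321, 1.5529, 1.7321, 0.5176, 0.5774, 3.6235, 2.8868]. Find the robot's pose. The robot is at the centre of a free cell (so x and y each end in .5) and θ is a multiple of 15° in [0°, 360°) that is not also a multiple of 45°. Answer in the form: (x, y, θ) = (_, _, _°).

Enumerate (i+0.5, j+0.5, θ) over the 24 free cells and 16 admissible headings. For each, cast all 7 beams and compare to the given ranges.
  (1.5, 2.5, 60°): beam 1 = 1.5529 ≠ 1.7321 ✗
  (6.5, 3.5, 15°): beam 1 = 2.8868 ≠ 1.7321 ✗
  (3.5, 4.5, 150°): beam 1 = 1.5529 ≠ 1.7321 ✗
  (6.5, 5.5, 210°): beam 1 = 0.5176 ≠ 1.7321 ✗
  …
  (2.5, 4.5, 165°): r_1=1.7321, r_2=1.5529, r_3=1.7321, r_4=0.5176, r_5=0.5774, r_6=3.6235, r_7=2.8868 — all match ✓
Only this pose fits every beam.

(x, y, θ) = (2.5, 4.5, 165°)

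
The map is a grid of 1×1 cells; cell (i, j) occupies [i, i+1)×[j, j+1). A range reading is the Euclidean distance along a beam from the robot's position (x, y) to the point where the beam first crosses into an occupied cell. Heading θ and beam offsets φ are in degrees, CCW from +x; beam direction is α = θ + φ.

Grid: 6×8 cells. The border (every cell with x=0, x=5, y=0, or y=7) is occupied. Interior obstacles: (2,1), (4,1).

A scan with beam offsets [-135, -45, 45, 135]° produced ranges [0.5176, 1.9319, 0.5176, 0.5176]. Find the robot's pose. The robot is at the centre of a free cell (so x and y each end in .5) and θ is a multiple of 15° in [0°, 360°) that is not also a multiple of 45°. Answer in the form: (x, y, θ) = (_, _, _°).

(x, y, θ) = (1.5, 1.5, 150°)

The pose lattice has 22·16 = 352 candidates. Test each by forward raycasting.
  (3.5, 2.5, 150°): beam 1 = 1.5529 ≠ 0.5176 ✗
  (1.5, 6.5, 105°): beam 1 = 4.0415 ≠ 0.5176 ✗
  (1.5, 3.5, 120°): beam 1 = 3.6235 ≠ 0.5176 ✗
  …
  (1.5, 1.5, 150°): r_1=0.5176, r_2=1.9319, r_3=0.5176, r_4=0.5176 — all match ✓
Unique over the lattice → pose = (1.5, 1.5, 150°).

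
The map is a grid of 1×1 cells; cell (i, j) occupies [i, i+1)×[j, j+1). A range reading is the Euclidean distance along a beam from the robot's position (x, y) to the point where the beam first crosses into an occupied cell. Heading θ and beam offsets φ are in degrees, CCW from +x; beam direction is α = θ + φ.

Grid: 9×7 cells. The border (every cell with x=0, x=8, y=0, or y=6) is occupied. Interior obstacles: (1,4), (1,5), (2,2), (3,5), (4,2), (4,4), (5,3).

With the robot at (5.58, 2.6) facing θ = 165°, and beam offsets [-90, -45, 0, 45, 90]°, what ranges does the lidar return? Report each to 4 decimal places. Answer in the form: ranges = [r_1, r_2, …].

ranges = [0.4141, 0.4619, 0.6005, 0.6697, 1.6564]

beam 1: φ=-90°, α=75°
  d=(0.2588,0.9659)  start (5,2)  tX=1.6228 tY=0.4141  stride 1/|dx|=3.8637 1/|dy|=1.0353
    cross y-line → (5,3), t=0.4141 (wall)
  → r_1 = 0.4141
beam 2: φ=-45°, α=120°
  d=(-0.5000,0.8660)  start (5,2)  tX=1.1600 tY=0.4619  stride 1/|dx|=2.0000 1/|dy|=1.1547
    cross y-line → (5,3), t=0.4619 (wall)
  → r_2 = 0.4619
beam 3: φ=0°, α=165°
  d=(-0.9659,0.2588)  start (5,2)  tX=0.6005 tY=1.5455  stride 1/|dx|=1.0353 1/|dy|=3.8637
    cross x-line → (4,2), t=0.6005 (wall)
  → r_3 = 0.6005
beam 4: φ=45°, α=210°
  d=(-0.8660,-0.5000)  start (5,2)  tX=0.6697 tY=1.2000  stride 1/|dx|=1.1547 1/|dy|=2.0000
    cross x-line → (4,2), t=0.6697 (wall)
  → r_4 = 0.6697
beam 5: φ=90°, α=255°
  d=(-0.2588,-0.9659)  start (5,2)  tX=2.2409 tY=0.6212  stride 1/|dx|=3.8637 1/|dy|=1.0353
    cross y-line → (5,1), t=0.6212
    cross y-line → (5,0), t=1.6564 (wall)
  → r_5 = 1.6564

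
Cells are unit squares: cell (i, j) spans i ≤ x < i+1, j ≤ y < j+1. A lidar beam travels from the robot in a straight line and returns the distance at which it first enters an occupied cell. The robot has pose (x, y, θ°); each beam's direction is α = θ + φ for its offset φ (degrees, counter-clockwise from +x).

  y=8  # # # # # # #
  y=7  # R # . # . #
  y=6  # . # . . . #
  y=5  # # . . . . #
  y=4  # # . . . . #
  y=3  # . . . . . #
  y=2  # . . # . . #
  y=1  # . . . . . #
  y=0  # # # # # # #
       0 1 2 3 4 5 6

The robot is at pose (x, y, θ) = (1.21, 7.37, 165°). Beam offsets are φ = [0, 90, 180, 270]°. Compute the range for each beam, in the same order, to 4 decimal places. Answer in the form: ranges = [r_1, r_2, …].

ranges = [0.2174, 0.8114, 0.8179, 0.6522]

beam 1: φ=0°, α=165°
  direction (-0.9659, 0.2588); cell (1,7); t to first gridline: x 0.2174, y 2.4341 (then +1.0353 / +3.8637)
    (0,7) via x @ 0.2174  # hit
  → r_1 = 0.2174
beam 2: φ=90°, α=255°
  direction (-0.2588, -0.9659); cell (1,7); t to first gridline: x 0.8114, y 0.3831 (then +3.8637 / +1.0353)
    (1,6) via y @ 0.3831
    (0,6) via x @ 0.8114  # hit
  → r_2 = 0.8114
beam 3: φ=180°, α=345°
  direction (0.9659, -0.2588); cell (1,7); t to first gridline: x 0.8179, y 1.4296 (then +1.0353 / +3.8637)
    (2,7) via x @ 0.8179  # hit
  → r_3 = 0.8179
beam 4: φ=270°, α=75°
  direction (0.2588, 0.9659); cell (1,7); t to first gridline: x 3.0523, y 0.6522 (then +3.8637 / +1.0353)
    (1,8) via y @ 0.6522  # hit
  → r_4 = 0.6522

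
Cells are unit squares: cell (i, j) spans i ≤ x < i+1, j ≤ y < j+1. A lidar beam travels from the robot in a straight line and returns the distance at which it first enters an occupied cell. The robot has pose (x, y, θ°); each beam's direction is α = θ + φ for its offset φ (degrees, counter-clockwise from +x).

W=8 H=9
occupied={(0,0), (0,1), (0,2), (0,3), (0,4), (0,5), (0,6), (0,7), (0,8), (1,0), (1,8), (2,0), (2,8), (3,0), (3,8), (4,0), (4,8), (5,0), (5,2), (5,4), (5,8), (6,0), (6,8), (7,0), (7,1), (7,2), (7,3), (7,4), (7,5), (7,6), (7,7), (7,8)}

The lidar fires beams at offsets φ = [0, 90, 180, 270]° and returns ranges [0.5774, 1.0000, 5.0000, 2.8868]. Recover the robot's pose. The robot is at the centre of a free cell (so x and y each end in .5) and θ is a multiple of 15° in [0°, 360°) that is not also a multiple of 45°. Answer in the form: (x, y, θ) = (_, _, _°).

Enumerate (i+0.5, j+0.5, θ) over the 40 free cells and 16 admissible headings. For each, cast all 4 beams and compare to the given ranges.
  (6.5, 7.5, 150°): beam 1 = 1.0000 ≠ 0.5774 ✗
  (4.5, 5.5, 30°): beam 1 = 2.8868 ≠ 0.5774 ✗
  (5.5, 7.5, 255°): beam 1 = 6.7293 ≠ 0.5774 ✗
  …
  (1.5, 5.5, 150°): r_1=0.5774, r_2=1.0000, r_3=5.0000, r_4=2.8868 — all match ✓
No second candidate reproduces the full scan.

(x, y, θ) = (1.5, 5.5, 150°)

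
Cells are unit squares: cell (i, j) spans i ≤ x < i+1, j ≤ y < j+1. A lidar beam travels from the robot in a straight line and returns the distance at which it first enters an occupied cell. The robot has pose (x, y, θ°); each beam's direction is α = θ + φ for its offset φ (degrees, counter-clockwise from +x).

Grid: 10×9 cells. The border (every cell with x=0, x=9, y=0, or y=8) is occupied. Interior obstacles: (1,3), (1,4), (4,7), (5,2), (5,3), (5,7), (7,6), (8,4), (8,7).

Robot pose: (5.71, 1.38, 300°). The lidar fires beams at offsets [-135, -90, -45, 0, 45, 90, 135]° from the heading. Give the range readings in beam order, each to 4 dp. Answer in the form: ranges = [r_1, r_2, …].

beam 1: φ=-135°, α=165°
  direction (-0.9659, 0.2588); cell (5,1); t to first gridline: x 0.7350, y 2.3955 (then +1.0353 / +3.8637)
    (4,1) via x @ 0.7350
    (3,1) via x @ 1.7703
    (3,2) via y @ 2.3955
    (2,2) via x @ 2.8056
    (1,2) via x @ 3.8409
    (0,2) via x @ 4.8762  # hit
  → r_1 = 4.8762
beam 2: φ=-90°, α=210°
  direction (-0.8660, -0.5000); cell (5,1); t to first gridline: x 0.8198, y 0.7600 (then +1.1547 / +2.0000)
    (5,0) via y @ 0.7600  # hit
  → r_2 = 0.7600
beam 3: φ=-45°, α=255°
  direction (-0.2588, -0.9659); cell (5,1); t to first gridline: x 2.7432, y 0.3934 (then +3.8637 / +1.0353)
    (5,0) via y @ 0.3934  # hit
  → r_3 = 0.3934
beam 4: φ=0°, α=300°
  direction (0.5000, -0.8660); cell (5,1); t to first gridline: x 0.5800, y 0.4388 (then +2.0000 / +1.1547)
    (5,0) via y @ 0.4388  # hit
  → r_4 = 0.4388
beam 5: φ=45°, α=345°
  direction (0.9659, -0.2588); cell (5,1); t to first gridline: x 0.3002, y 1.4682 (then +1.0353 / +3.8637)
    (6,1) via x @ 0.3002
    (7,1) via x @ 1.3355
    (7,0) via y @ 1.4682  # hit
  → r_5 = 1.4682
beam 6: φ=90°, α=30°
  direction (0.8660, 0.5000); cell (5,1); t to first gridline: x 0.3349, y 1.2400 (then +1.1547 / +2.0000)
    (6,1) via x @ 0.3349
    (6,2) via y @ 1.2400
    (7,2) via x @ 1.4896
    (8,2) via x @ 2.6443
    (8,3) via y @ 3.2400
    (9,3) via x @ 3.7990  # hit
  → r_6 = 3.7990
beam 7: φ=135°, α=75°
  direction (0.2588, 0.9659); cell (5,1); t to first gridline: x 1.1205, y 0.6419 (then +3.8637 / +1.0353)
    (5,2) via y @ 0.6419  # hit
  → r_7 = 0.6419

ranges = [4.8762, 0.7600, 0.3934, 0.4388, 1.4682, 3.7990, 0.6419]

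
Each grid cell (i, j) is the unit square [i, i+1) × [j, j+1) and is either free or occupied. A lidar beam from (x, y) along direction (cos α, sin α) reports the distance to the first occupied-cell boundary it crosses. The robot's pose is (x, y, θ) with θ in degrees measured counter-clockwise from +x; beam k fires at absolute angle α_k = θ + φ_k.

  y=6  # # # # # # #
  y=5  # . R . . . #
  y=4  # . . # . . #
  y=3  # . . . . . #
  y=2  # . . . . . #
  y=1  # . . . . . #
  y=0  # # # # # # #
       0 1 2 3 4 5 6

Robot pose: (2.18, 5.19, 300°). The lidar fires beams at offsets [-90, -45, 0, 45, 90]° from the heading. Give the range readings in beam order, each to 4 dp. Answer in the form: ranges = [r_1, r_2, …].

beam 1: φ=-90°, α=210°
  cosα=-0.8660 sinα=-0.5000 | (2,5) | tMaxX 0.2078 tMaxY 0.3800 | tΔX 1.1547 tΔY 2.0000
    t=0.2078 [x] (1,5)
    t=0.3800 [y] (1,4)
    t=1.3625 [x] (0,4) — stop
  → r_1 = 1.3625
beam 2: φ=-45°, α=255°
  cosα=-0.2588 sinα=-0.9659 | (2,5) | tMaxX 0.6955 tMaxY 0.1967 | tΔX 3.8637 tΔY 1.0353
    t=0.1967 [y] (2,4)
    t=0.6955 [x] (1,4)
    t=1.2320 [y] (1,3)
    t=2.2673 [y] (1,2)
    t=3.3025 [y] (1,1)
    t=4.3378 [y] (1,0) — stop
  → r_2 = 4.3378
beam 3: φ=0°, α=300°
  cosα=0.5000 sinα=-0.8660 | (2,5) | tMaxX 1.6400 tMaxY 0.2194 | tΔX 2.0000 tΔY 1.1547
    t=0.2194 [y] (2,4)
    t=1.3741 [y] (2,3)
    t=1.6400 [x] (3,3)
    t=2.5288 [y] (3,2)
    t=3.6400 [x] (4,2)
    t=3.6835 [y] (4,1)
    t=4.8382 [y] (4,0) — stop
  → r_3 = 4.8382
beam 4: φ=45°, α=345°
  cosα=0.9659 sinα=-0.2588 | (2,5) | tMaxX 0.8489 tMaxY 0.7341 | tΔX 1.0353 tΔY 3.8637
    t=0.7341 [y] (2,4)
    t=0.8489 [x] (3,4) — stop
  → r_4 = 0.8489
beam 5: φ=90°, α=30°
  cosα=0.8660 sinα=0.5000 | (2,5) | tMaxX 0.9469 tMaxY 1.6200 | tΔX 1.1547 tΔY 2.0000
    t=0.9469 [x] (3,5)
    t=1.6200 [y] (3,6) — stop
  → r_5 = 1.6200

ranges = [1.3625, 4.3378, 4.8382, 0.8489, 1.6200]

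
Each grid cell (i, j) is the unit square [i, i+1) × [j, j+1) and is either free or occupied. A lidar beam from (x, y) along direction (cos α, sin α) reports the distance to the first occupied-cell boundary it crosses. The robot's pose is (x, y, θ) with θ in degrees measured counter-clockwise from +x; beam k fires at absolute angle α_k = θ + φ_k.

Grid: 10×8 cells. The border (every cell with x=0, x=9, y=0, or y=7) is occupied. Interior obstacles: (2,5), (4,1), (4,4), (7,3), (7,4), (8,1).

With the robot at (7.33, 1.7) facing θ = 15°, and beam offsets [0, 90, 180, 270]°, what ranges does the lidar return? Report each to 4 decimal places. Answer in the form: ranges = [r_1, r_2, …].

ranges = [0.6936, 5.4870, 2.4122, 0.7247]

beam 1: φ=0°, α=15°
  d=(0.9659,0.2588)  start (7,1)  tX=0.6936 tY=1.1591  stride 1/|dx|=1.0353 1/|dy|=3.8637
    cross x-line → (8,1), t=0.6936 (wall)
  → r_1 = 0.6936
beam 2: φ=90°, α=105°
  d=(-0.2588,0.9659)  start (7,1)  tX=1.2750 tY=0.3106  stride 1/|dx|=3.8637 1/|dy|=1.0353
    cross y-line → (7,2), t=0.3106
    cross x-line → (6,2), t=1.2750
    cross y-line → (6,3), t=1.3459
    cross y-line → (6,4), t=2.3811
    cross y-line → (6,5), t=3.4164
    cross y-line → (6,6), t=4.4517
    cross x-line → (5,6), t=5.1387
    cross y-line → (5,7), t=5.4870 (wall)
  → r_2 = 5.4870
beam 3: φ=180°, α=195°
  d=(-0.9659,-0.2588)  start (7,1)  tX=0.3416 tY=2.7046  stride 1/|dx|=1.0353 1/|dy|=3.8637
    cross x-line → (6,1), t=0.3416
    cross x-line → (5,1), t=1.3769
    cross x-line → (4,1), t=2.4122 (wall)
  → r_3 = 2.4122
beam 4: φ=270°, α=285°
  d=(0.2588,-0.9659)  start (7,1)  tX=2.5887 tY=0.7247  stride 1/|dx|=3.8637 1/|dy|=1.0353
    cross y-line → (7,0), t=0.7247 (wall)
  → r_4 = 0.7247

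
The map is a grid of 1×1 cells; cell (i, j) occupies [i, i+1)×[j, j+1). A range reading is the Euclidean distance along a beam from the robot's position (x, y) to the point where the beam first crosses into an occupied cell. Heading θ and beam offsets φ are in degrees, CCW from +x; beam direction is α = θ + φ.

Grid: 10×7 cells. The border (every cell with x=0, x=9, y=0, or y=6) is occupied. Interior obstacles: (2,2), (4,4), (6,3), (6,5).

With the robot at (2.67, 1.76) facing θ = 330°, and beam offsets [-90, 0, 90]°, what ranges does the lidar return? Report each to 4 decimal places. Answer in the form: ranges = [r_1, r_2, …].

ranges = [0.8776, 1.5200, 0.2771]

beam 1: φ=-90°, α=240°
  direction (-0.5000, -0.8660); cell (2,1); t to first gridline: x 1.3400, y 0.8776 (then +2.0000 / +1.1547)
    (2,0) via y @ 0.8776  # hit
  → r_1 = 0.8776
beam 2: φ=0°, α=330°
  direction (0.8660, -0.5000); cell (2,1); t to first gridline: x 0.3811, y 1.5200 (then +1.1547 / +2.0000)
    (3,1) via x @ 0.3811
    (3,0) via y @ 1.5200  # hit
  → r_2 = 1.5200
beam 3: φ=90°, α=60°
  direction (0.5000, 0.8660); cell (2,1); t to first gridline: x 0.6600, y 0.2771 (then +2.0000 / +1.1547)
    (2,2) via y @ 0.2771  # hit
  → r_3 = 0.2771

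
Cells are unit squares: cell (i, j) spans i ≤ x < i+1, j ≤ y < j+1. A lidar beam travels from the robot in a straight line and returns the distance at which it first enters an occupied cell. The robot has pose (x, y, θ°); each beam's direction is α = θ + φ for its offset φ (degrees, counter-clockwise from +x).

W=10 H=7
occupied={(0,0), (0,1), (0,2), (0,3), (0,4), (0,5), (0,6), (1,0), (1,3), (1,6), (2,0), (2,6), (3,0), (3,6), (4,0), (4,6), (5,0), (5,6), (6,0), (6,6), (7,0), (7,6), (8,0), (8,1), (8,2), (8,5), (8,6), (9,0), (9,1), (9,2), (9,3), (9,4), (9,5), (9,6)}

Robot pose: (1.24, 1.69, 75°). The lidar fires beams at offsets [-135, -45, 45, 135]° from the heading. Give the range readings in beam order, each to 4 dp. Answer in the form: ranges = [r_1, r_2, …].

ranges = [0.7967, 7.8058, 0.4800, 0.2771]

beam 1: φ=-135°, α=300°
  dir = (cos 300°, sin 300°) = (0.5000, -0.8660); from cell (1,1)
  next x-line at t=1.5200, next y-line at t=0.7967; Δt_x=2.0000, Δt_y=1.1547
    y: enter (1,0) at t=0.7967 ← occupied
  → r_1 = 0.7967
beam 2: φ=-45°, α=30°
  dir = (cos 30°, sin 30°) = (0.8660, 0.5000); from cell (1,1)
  next x-line at t=0.8776, next y-line at t=0.6200; Δt_x=1.1547, Δt_y=2.0000
    y: enter (1,2) at t=0.6200
    x: enter (2,2) at t=0.8776
    x: enter (3,2) at t=2.0323
    y: enter (3,3) at t=2.6200
    x: enter (4,3) at t=3.1870
    x: enter (5,3) at t=4.3417
    y: enter (5,4) at t=4.6200
    x: enter (6,4) at t=5.4964
    y: enter (6,5) at t=6.6200
    x: enter (7,5) at t=6.6511
    x: enter (8,5) at t=7.8058 ← occupied
  → r_2 = 7.8058
beam 3: φ=45°, α=120°
  dir = (cos 120°, sin 120°) = (-0.5000, 0.8660); from cell (1,1)
  next x-line at t=0.4800, next y-line at t=0.3580; Δt_x=2.0000, Δt_y=1.1547
    y: enter (1,2) at t=0.3580
    x: enter (0,2) at t=0.4800 ← occupied
  → r_3 = 0.4800
beam 4: φ=135°, α=210°
  dir = (cos 210°, sin 210°) = (-0.8660, -0.5000); from cell (1,1)
  next x-line at t=0.2771, next y-line at t=1.3800; Δt_x=1.1547, Δt_y=2.0000
    x: enter (0,1) at t=0.2771 ← occupied
  → r_4 = 0.2771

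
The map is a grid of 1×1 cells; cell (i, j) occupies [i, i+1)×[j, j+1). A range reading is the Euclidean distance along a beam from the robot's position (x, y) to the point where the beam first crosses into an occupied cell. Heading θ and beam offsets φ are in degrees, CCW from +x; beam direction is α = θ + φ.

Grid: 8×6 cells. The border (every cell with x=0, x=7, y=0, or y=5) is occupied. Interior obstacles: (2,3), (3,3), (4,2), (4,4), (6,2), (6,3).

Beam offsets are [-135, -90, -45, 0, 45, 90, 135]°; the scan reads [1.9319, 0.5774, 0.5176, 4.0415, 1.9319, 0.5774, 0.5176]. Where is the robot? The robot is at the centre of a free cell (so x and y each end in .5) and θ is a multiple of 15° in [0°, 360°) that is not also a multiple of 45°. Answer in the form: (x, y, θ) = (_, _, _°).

(x, y, θ) = (4.5, 1.5, 150°)

Candidates: 18 free-cell centres × 16 headings = 288 poses. Raycast each; keep the one whose scan matches to 4 dp.
  (5.5, 3.5, 195°): beam 1 = 1.7321 ≠ 1.9319 ✗
  (2.5, 2.5, 30°): beam 1 = 1.5529 ≠ 1.9319 ✗
  (1.5, 4.5, 210°): beam 1 = 0.5176 ≠ 1.9319 ✗
  (1.5, 4.5, 15°): beam 1 = 1.0000 ≠ 1.9319 ✗
  (2.5, 4.5, 165°): beam 1 = 1.0000 ≠ 1.9319 ✗
  …
  (4.5, 1.5, 150°): r_1=1.9319, r_2=0.5774, r_3=0.5176, r_4=4.0415, r_5=1.9319, r_6=0.5774, r_7=0.5176 — all match ✓
Only this pose fits every beam.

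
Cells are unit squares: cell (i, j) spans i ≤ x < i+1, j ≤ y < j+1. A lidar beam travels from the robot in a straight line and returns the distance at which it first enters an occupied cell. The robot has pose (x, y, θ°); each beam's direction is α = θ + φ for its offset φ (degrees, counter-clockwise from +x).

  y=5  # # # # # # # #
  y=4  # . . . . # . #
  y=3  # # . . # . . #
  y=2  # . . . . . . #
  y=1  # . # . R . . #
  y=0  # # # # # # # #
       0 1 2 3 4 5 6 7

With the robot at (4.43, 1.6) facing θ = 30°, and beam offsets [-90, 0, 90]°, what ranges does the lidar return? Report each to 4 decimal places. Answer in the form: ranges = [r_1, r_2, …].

beam 1: φ=-90°, α=300°
  d=(0.5000,-0.8660)  start (4,1)  tX=1.1400 tY=0.6928  stride 1/|dx|=2.0000 1/|dy|=1.1547
    cross y-line → (4,0), t=0.6928 (wall)
  → r_1 = 0.6928
beam 2: φ=0°, α=30°
  d=(0.8660,0.5000)  start (4,1)  tX=0.6582 tY=0.8000  stride 1/|dx|=1.1547 1/|dy|=2.0000
    cross x-line → (5,1), t=0.6582
    cross y-line → (5,2), t=0.8000
    cross x-line → (6,2), t=1.8129
    cross y-line → (6,3), t=2.8000
    cross x-line → (7,3), t=2.9676 (wall)
  → r_2 = 2.9676
beam 3: φ=90°, α=120°
  d=(-0.5000,0.8660)  start (4,1)  tX=0.8600 tY=0.4619  stride 1/|dx|=2.0000 1/|dy|=1.1547
    cross y-line → (4,2), t=0.4619
    cross x-line → (3,2), t=0.8600
    cross y-line → (3,3), t=1.6166
    cross y-line → (3,4), t=2.7713
    cross x-line → (2,4), t=2.8600
    cross y-line → (2,5), t=3.9260 (wall)
  → r_3 = 3.9260

ranges = [0.6928, 2.9676, 3.9260]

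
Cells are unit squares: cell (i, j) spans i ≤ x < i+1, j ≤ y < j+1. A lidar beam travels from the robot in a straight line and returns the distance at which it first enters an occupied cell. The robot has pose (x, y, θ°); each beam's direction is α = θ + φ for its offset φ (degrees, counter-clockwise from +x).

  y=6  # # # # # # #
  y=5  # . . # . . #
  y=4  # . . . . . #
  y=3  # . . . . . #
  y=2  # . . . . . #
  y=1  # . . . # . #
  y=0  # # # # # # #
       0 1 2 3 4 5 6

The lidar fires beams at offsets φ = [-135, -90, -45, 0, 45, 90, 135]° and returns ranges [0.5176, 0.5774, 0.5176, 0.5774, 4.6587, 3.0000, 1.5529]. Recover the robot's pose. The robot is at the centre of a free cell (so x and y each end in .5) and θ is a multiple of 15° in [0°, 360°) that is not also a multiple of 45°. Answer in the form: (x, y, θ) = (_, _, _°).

Candidates: 23 free-cell centres × 16 headings = 368 poses. Raycast each; keep the one whose scan matches to 4 dp.
  (5.5, 1.5, 300°): beam 5 = 0.5176 ≠ 4.6587 ✗
  (2.5, 1.5, 15°): beam 1 = 0.5774 ≠ 0.5176 ✗
  (4.5, 2.5, 15°): beam 1 = 0.5774 ≠ 0.5176 ✗
  (2.5, 4.5, 15°): beam 1 = 3.0000 ≠ 0.5176 ✗
  (5.5, 2.5, 285°): beam 1 = 5.1962 ≠ 0.5176 ✗
  …
  (4.5, 5.5, 210°): r_1=0.5176, r_2=0.5774, r_3=0.5176, r_4=0.5774, r_5=4.6587, r_6=3.0000, r_7=1.5529 — all match ✓
Unique over the lattice → pose = (4.5, 5.5, 210°).

(x, y, θ) = (4.5, 5.5, 210°)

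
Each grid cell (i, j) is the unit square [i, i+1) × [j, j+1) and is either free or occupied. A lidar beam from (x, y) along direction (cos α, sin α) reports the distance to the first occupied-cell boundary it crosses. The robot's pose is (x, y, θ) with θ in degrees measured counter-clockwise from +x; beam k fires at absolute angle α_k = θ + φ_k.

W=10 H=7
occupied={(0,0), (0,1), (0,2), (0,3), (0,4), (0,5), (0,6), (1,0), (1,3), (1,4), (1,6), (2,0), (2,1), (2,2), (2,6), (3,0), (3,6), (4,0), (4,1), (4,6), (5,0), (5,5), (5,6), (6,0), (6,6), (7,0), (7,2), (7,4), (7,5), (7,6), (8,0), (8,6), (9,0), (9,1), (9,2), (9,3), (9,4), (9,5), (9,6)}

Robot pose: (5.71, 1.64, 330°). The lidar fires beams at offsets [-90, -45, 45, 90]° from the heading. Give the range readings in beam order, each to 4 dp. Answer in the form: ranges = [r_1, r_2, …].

ranges = [0.7390, 0.6626, 1.3909, 2.7251]

beam 1: φ=-90°, α=240°
  dir = (cos 240°, sin 240°) = (-0.5000, -0.8660); from cell (5,1)
  next x-line at t=1.4200, next y-line at t=0.7390; Δt_x=2.0000, Δt_y=1.1547
    y: enter (5,0) at t=0.7390 ← occupied
  → r_1 = 0.7390
beam 2: φ=-45°, α=285°
  dir = (cos 285°, sin 285°) = (0.2588, -0.9659); from cell (5,1)
  next x-line at t=1.1205, next y-line at t=0.6626; Δt_x=3.8637, Δt_y=1.0353
    y: enter (5,0) at t=0.6626 ← occupied
  → r_2 = 0.6626
beam 3: φ=45°, α=15°
  dir = (cos 15°, sin 15°) = (0.9659, 0.2588); from cell (5,1)
  next x-line at t=0.3002, next y-line at t=1.3909; Δt_x=1.0353, Δt_y=3.8637
    x: enter (6,1) at t=0.3002
    x: enter (7,1) at t=1.3355
    y: enter (7,2) at t=1.3909 ← occupied
  → r_3 = 1.3909
beam 4: φ=90°, α=60°
  dir = (cos 60°, sin 60°) = (0.5000, 0.8660); from cell (5,1)
  next x-line at t=0.5800, next y-line at t=0.4157; Δt_x=2.0000, Δt_y=1.1547
    y: enter (5,2) at t=0.4157
    x: enter (6,2) at t=0.5800
    y: enter (6,3) at t=1.5704
    x: enter (7,3) at t=2.5800
    y: enter (7,4) at t=2.7251 ← occupied
  → r_4 = 2.7251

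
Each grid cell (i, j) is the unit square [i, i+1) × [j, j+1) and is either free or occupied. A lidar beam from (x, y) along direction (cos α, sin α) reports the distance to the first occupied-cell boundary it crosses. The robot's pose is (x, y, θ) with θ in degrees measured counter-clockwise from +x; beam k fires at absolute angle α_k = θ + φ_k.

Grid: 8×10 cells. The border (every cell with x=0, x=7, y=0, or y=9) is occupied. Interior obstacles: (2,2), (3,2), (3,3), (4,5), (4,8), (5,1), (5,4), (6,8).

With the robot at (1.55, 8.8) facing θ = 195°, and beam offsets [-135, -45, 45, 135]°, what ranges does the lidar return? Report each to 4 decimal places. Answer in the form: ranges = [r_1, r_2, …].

ranges = [0.2309, 0.4000, 1.1000, 6.2931]

beam 1: φ=-135°, α=60°
  d=(0.5000,0.8660)  start (1,8)  tX=0.9000 tY=0.2309  stride 1/|dx|=2.0000 1/|dy|=1.1547
    cross y-line → (1,9), t=0.2309 (wall)
  → r_1 = 0.2309
beam 2: φ=-45°, α=150°
  d=(-0.8660,0.5000)  start (1,8)  tX=0.6351 tY=0.4000  stride 1/|dx|=1.1547 1/|dy|=2.0000
    cross y-line → (1,9), t=0.4000 (wall)
  → r_2 = 0.4000
beam 3: φ=45°, α=240°
  d=(-0.5000,-0.8660)  start (1,8)  tX=1.1000 tY=0.9238  stride 1/|dx|=2.0000 1/|dy|=1.1547
    cross y-line → (1,7), t=0.9238
    cross x-line → (0,7), t=1.1000 (wall)
  → r_3 = 1.1000
beam 4: φ=135°, α=330°
  d=(0.8660,-0.5000)  start (1,8)  tX=0.5196 tY=1.6000  stride 1/|dx|=1.1547 1/|dy|=2.0000
    cross x-line → (2,8), t=0.5196
    cross y-line → (2,7), t=1.6000
    cross x-line → (3,7), t=1.6743
    cross x-line → (4,7), t=2.8290
    cross y-line → (4,6), t=3.6000
    cross x-line → (5,6), t=3.9837
    cross x-line → (6,6), t=5.1384
    cross y-line → (6,5), t=5.6000
    cross x-line → (7,5), t=6.2931 (wall)
  → r_4 = 6.2931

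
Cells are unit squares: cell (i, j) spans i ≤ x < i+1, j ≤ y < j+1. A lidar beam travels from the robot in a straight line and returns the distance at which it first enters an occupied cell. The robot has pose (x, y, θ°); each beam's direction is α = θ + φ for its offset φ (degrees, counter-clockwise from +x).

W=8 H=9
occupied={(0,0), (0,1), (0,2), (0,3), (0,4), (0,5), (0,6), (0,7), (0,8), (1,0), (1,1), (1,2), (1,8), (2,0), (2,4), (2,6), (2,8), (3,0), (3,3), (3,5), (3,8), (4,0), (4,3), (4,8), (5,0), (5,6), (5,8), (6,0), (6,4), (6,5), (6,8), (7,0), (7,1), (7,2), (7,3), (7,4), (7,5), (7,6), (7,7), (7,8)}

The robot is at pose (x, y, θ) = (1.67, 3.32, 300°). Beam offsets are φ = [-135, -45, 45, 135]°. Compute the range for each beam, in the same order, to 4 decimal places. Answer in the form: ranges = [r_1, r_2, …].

ranges = [0.6936, 0.3313, 5.5180, 1.2750]

beam 1: φ=-135°, α=165°
  cosα=-0.9659 sinα=0.2588 | (1,3) | tMaxX 0.6936 tMaxY 2.6273 | tΔX 1.0353 tΔY 3.8637
    t=0.6936 [x] (0,3) — stop
  → r_1 = 0.6936
beam 2: φ=-45°, α=255°
  cosα=-0.2588 sinα=-0.9659 | (1,3) | tMaxX 2.5887 tMaxY 0.3313 | tΔX 3.8637 tΔY 1.0353
    t=0.3313 [y] (1,2) — stop
  → r_2 = 0.3313
beam 3: φ=45°, α=345°
  cosα=0.9659 sinα=-0.2588 | (1,3) | tMaxX 0.3416 tMaxY 1.2364 | tΔX 1.0353 tΔY 3.8637
    t=0.3416 [x] (2,3)
    t=1.2364 [y] (2,2)
    t=1.3769 [x] (3,2)
    t=2.4122 [x] (4,2)
    t=3.4475 [x] (5,2)
    t=4.4827 [x] (6,2)
    t=5.1001 [y] (6,1)
    t=5.5180 [x] (7,1) — stop
  → r_3 = 5.5180
beam 4: φ=135°, α=75°
  cosα=0.2588 sinα=0.9659 | (1,3) | tMaxX 1.2750 tMaxY 0.7040 | tΔX 3.8637 tΔY 1.0353
    t=0.7040 [y] (1,4)
    t=1.2750 [x] (2,4) — stop
  → r_4 = 1.2750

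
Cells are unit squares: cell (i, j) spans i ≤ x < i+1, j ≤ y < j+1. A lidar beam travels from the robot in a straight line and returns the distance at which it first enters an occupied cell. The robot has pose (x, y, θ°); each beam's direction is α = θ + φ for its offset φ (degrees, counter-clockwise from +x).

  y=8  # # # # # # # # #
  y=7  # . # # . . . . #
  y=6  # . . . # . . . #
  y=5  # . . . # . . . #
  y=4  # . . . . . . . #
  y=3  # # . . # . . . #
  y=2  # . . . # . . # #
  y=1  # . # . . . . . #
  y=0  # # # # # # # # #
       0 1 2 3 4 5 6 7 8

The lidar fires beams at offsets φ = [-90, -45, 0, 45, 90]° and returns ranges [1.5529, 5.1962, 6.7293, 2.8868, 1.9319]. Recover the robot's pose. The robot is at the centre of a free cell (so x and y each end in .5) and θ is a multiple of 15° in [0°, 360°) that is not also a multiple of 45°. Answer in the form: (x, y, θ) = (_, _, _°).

The pose lattice has 40·16 = 640 candidates. Test each by forward raycasting.
  (5.5, 5.5, 345°): beam 1 = 1.9319 ≠ 1.5529 ✗
  (7.5, 3.5, 60°): beam 1 = 0.5774 ≠ 1.5529 ✗
  (2.5, 3.5, 60°): beam 1 = 1.7321 ≠ 1.5529 ✗
  (5.5, 4.5, 330°): beam 1 = 1.0000 ≠ 1.5529 ✗
  …
  (1.5, 5.5, 345°): r_1=1.5529, r_2=5.1962, r_3=6.7293, r_4=2.8868, r_5=1.9319 — all match ✓
No second candidate reproduces the full scan.

(x, y, θ) = (1.5, 5.5, 345°)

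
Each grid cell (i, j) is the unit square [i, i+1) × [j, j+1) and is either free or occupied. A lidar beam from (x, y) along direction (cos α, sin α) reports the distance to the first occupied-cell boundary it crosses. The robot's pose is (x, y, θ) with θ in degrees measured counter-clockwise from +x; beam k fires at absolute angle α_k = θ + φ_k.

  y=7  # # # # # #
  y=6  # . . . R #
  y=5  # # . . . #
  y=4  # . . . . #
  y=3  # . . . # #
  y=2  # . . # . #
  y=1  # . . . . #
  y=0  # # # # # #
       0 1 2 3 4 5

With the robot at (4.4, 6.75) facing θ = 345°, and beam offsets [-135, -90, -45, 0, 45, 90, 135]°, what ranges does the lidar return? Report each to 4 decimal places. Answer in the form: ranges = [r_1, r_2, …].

ranges = [2.7713, 3.8823, 1.2000, 0.6212, 0.5000, 0.2588, 0.2887]

beam 1: φ=-135°, α=210°
  d=(-0.8660,-0.5000)  start (4,6)  tX=0.4619 tY=1.5000  stride 1/|dx|=1.1547 1/|dy|=2.0000
    cross x-line → (3,6), t=0.4619
    cross y-line → (3,5), t=1.5000
    cross x-line → (2,5), t=1.6166
    cross x-line → (1,5), t=2.7713 (wall)
  → r_1 = 2.7713
beam 2: φ=-90°, α=255°
  d=(-0.2588,-0.9659)  start (4,6)  tX=1.5455 tY=0.7765  stride 1/|dx|=3.8637 1/|dy|=1.0353
    cross y-line → (4,5), t=0.7765
    cross x-line → (3,5), t=1.5455
    cross y-line → (3,4), t=1.8117
    cross y-line → (3,3), t=2.8470
    cross y-line → (3,2), t=3.8823 (wall)
  → r_2 = 3.8823
beam 3: φ=-45°, α=300°
  d=(0.5000,-0.8660)  start (4,6)  tX=1.2000 tY=0.8660  stride 1/|dx|=2.0000 1/|dy|=1.1547
    cross y-line → (4,5), t=0.8660
    cross x-line → (5,5), t=1.2000 (wall)
  → r_3 = 1.2000
beam 4: φ=0°, α=345°
  d=(0.9659,-0.2588)  start (4,6)  tX=0.6212 tY=2.8978  stride 1/|dx|=1.0353 1/|dy|=3.8637
    cross x-line → (5,6), t=0.6212 (wall)
  → r_4 = 0.6212
beam 5: φ=45°, α=30°
  d=(0.8660,0.5000)  start (4,6)  tX=0.6928 tY=0.5000  stride 1/|dx|=1.1547 1/|dy|=2.0000
    cross y-line → (4,7), t=0.5000 (wall)
  → r_5 = 0.5000
beam 6: φ=90°, α=75°
  d=(0.2588,0.9659)  start (4,6)  tX=2.3182 tY=0.2588  stride 1/|dx|=3.8637 1/|dy|=1.0353
    cross y-line → (4,7), t=0.2588 (wall)
  → r_6 = 0.2588
beam 7: φ=135°, α=120°
  d=(-0.5000,0.8660)  start (4,6)  tX=0.8000 tY=0.2887  stride 1/|dx|=2.0000 1/|dy|=1.1547
    cross y-line → (4,7), t=0.2887 (wall)
  → r_7 = 0.2887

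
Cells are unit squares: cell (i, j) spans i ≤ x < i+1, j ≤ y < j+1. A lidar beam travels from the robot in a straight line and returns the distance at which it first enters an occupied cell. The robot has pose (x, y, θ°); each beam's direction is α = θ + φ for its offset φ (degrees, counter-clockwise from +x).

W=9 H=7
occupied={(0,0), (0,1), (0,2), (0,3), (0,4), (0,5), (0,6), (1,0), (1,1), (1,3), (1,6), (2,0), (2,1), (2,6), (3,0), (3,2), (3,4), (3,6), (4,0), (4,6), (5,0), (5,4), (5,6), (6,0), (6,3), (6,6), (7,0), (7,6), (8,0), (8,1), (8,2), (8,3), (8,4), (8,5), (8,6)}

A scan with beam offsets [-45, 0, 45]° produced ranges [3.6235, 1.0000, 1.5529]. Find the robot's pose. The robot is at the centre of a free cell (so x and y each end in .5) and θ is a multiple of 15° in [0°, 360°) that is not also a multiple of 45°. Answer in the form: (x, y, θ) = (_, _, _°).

The pose lattice has 28·16 = 448 candidates. Test each by forward raycasting.
  (4.5, 3.5, 30°): beam 1 = 1.5529 ≠ 3.6235 ✗
  (4.5, 1.5, 105°): beam 1 = 2.8868 ≠ 3.6235 ✗
  (7.5, 3.5, 240°): beam 1 = 0.5176 ≠ 3.6235 ✗
  …
  (2.5, 2.5, 150°): r_1=3.6235, r_2=1.0000, r_3=1.5529 — all match ✓
No second candidate reproduces the full scan.

(x, y, θ) = (2.5, 2.5, 150°)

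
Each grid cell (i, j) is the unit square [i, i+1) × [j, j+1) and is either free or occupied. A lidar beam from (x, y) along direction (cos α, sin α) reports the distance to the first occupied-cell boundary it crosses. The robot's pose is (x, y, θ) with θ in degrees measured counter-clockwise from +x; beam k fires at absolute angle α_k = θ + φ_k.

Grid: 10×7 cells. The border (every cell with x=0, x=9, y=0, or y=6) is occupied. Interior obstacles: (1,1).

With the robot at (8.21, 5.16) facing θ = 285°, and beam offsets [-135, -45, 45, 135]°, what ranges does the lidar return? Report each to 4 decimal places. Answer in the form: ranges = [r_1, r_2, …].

beam 1: φ=-135°, α=150°
  direction (-0.8660, 0.5000); cell (8,5); t to first gridline: x 0.2425, y 1.6800 (then +1.1547 / +2.0000)
    (7,5) via x @ 0.2425
    (6,5) via x @ 1.3972
    (6,6) via y @ 1.6800  # hit
  → r_1 = 1.6800
beam 2: φ=-45°, α=240°
  direction (-0.5000, -0.8660); cell (8,5); t to first gridline: x 0.4200, y 0.1848 (then +2.0000 / +1.1547)
    (8,4) via y @ 0.1848
    (7,4) via x @ 0.4200
    (7,3) via y @ 1.3395
    (6,3) via x @ 2.4200
    (6,2) via y @ 2.4942
    (6,1) via y @ 3.6489
    (5,1) via x @ 4.4200
    (5,0) via y @ 4.8036  # hit
  → r_2 = 4.8036
beam 3: φ=45°, α=330°
  direction (0.8660, -0.5000); cell (8,5); t to first gridline: x 0.9122, y 0.3200 (then +1.1547 / +2.0000)
    (8,4) via y @ 0.3200
    (9,4) via x @ 0.9122  # hit
  → r_3 = 0.9122
beam 4: φ=135°, α=60°
  direction (0.5000, 0.8660); cell (8,5); t to first gridline: x 1.5800, y 0.9699 (then +2.0000 / +1.1547)
    (8,6) via y @ 0.9699  # hit
  → r_4 = 0.9699

ranges = [1.6800, 4.8036, 0.9122, 0.9699]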